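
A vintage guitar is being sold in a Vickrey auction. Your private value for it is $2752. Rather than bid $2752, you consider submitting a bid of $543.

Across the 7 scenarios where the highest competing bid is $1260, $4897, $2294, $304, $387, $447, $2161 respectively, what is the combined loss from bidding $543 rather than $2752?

The deviation costs you only when the competing bid falls strictly between $543 and $2752; elsewhere both bids give the same outcome.
$1260: truthful payoff $1492, deviation payoff $0 → loss $1492.
$4897: outcomes coincide → loss $0.
$2294: truthful payoff $458, deviation payoff $0 → loss $458.
$304: outcomes coincide → loss $0.
$387: outcomes coincide → loss $0.
$447: outcomes coincide → loss $0.
$2161: truthful payoff $591, deviation payoff $0 → loss $591.
Total loss = $1492 + $458 + $591 = $2541.

$2541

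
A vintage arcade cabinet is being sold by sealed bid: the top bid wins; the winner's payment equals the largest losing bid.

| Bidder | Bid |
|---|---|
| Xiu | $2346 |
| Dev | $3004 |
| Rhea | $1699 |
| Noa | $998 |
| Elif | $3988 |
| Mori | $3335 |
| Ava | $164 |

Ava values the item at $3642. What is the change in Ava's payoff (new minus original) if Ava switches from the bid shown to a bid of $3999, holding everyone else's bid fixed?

−$346

The highest bid among the other bidders is $3988; Ava's bid doesn't change that.
Original bid $164: Ava is not highest (top rival bid is $3988); payoff $0.
Alternative bid $3999: Ava is highest, pays the top rival bid $3988; payoff $3642 − $3988 = −$346.
Change in payoff = −$346 − ($0) = −$346.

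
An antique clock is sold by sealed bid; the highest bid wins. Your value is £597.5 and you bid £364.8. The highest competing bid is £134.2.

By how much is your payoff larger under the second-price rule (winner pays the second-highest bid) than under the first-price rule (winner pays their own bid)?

You have the highest bid, so you win under either rule.
Second-price: pay £134.2 → payoff £463.3.
First-price: pay your own bid £364.8 → payoff £232.7.
Difference = £463.3 − (£232.7) = £230.6.

£230.6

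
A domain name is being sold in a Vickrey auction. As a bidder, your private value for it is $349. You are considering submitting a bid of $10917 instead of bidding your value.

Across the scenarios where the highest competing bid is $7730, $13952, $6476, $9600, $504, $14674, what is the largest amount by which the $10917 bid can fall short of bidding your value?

$7730: truthful gives $0, deviation gives −$7381 → loss $7381.
$13952: same outcome either way → loss $0.
$6476: truthful gives $0, deviation gives −$6127 → loss $6127.
$9600: truthful gives $0, deviation gives −$9251 → loss $9251.
$504: truthful gives $0, deviation gives −$155 → loss $155.
$14674: same outcome either way → loss $0.
Maximum loss: $9251.

$9251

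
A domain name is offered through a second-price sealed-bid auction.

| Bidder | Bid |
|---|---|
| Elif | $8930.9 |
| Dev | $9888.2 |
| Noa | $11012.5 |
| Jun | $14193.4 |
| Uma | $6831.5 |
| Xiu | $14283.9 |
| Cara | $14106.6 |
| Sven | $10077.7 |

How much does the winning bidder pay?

Highest bid: Xiu at $14283.9, so Xiu wins.
Second-highest bid: Jun at $14193.4 — that is the price the winner pays.

$14193.4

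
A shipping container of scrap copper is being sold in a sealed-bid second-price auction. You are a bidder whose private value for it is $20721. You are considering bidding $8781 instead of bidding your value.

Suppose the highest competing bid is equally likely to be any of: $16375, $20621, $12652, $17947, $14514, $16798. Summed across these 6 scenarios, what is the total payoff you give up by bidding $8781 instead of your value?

The deviation costs you only when the competing bid falls strictly between $8781 and $20721; elsewhere both bids give the same outcome.
$16375: truthful payoff $4346, deviation payoff $0 → loss $4346.
$20621: truthful payoff $100, deviation payoff $0 → loss $100.
$12652: truthful payoff $8069, deviation payoff $0 → loss $8069.
$17947: truthful payoff $2774, deviation payoff $0 → loss $2774.
$14514: truthful payoff $6207, deviation payoff $0 → loss $6207.
$16798: truthful payoff $3923, deviation payoff $0 → loss $3923.
Total loss = $4346 + $100 + $8069 + $2774 + $6207 + $3923 = $25419.

$25419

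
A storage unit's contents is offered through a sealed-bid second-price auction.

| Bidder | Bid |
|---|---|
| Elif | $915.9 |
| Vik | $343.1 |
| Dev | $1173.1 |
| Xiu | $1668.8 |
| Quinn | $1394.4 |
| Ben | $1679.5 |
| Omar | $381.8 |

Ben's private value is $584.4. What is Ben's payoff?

−$1084.4

Highest bid: Ben at $1679.5, so Ben wins.
Second-highest bid: Xiu at $1668.8 — that is the price the winner pays.
Ben's payoff = value − price = $584.4 − $1668.8 = −$1084.4.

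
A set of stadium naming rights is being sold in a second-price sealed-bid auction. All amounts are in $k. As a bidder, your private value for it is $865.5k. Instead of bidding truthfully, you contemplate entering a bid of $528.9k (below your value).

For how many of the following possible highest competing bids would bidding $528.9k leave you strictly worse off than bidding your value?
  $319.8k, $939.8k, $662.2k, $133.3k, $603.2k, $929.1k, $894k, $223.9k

The deviation hurts exactly when the highest competing bid lies strictly between $528.9k and $865.5k — underbidding then forfeits a profitable win.
$319.8k: below both → same outcome either way.
$939.8k: above both → same outcome either way.
$662.2k: inside the interval → strictly worse (loss $203.3k).
$133.3k: below both → same outcome either way.
$603.2k: inside the interval → strictly worse (loss $262.3k).
$929.1k: above both → same outcome either way.
$894k: above both → same outcome either way.
$223.9k: below both → same outcome either way.
Count: 2.

2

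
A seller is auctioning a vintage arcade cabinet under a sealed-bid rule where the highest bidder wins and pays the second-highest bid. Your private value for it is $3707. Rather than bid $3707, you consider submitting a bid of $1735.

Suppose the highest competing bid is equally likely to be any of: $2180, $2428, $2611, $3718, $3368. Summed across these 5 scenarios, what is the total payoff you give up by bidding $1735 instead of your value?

$4241

The deviation costs you only when the competing bid falls strictly between $1735 and $3707; elsewhere both bids give the same outcome.
$2180: truthful payoff $1527, deviation payoff $0 → loss $1527.
$2428: truthful payoff $1279, deviation payoff $0 → loss $1279.
$2611: truthful payoff $1096, deviation payoff $0 → loss $1096.
$3718: outcomes coincide → loss $0.
$3368: truthful payoff $339, deviation payoff $0 → loss $339.
Total loss = $1527 + $1279 + $1096 + $339 = $4241.
In a second-price auction your bid sets only whether you win, not what you pay, so bidding your true value is weakly dominant.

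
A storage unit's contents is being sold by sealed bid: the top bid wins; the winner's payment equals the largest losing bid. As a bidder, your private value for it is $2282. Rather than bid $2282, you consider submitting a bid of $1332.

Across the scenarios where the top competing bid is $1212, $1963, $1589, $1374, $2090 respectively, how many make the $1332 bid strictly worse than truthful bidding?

The deviation hurts exactly when the highest competing bid lies strictly between $1332 and $2282 — underbidding then forfeits a profitable win.
$1212: below both → same outcome either way.
$1963: inside the interval → strictly worse (loss $319).
$1589: inside the interval → strictly worse (loss $693).
$1374: inside the interval → strictly worse (loss $908).
$2090: inside the interval → strictly worse (loss $192).
Count: 4.

4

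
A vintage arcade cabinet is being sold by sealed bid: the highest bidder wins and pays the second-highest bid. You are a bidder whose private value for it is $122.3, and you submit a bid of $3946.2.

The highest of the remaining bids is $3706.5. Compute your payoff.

Your bid $3946.2 exceeds the highest competing bid $3706.5, so you win.
In a second-price auction the winner pays the second-highest bid, $3706.5.
Payoff = value − price = $122.3 − $3706.5 = −$3584.2.

−$3584.2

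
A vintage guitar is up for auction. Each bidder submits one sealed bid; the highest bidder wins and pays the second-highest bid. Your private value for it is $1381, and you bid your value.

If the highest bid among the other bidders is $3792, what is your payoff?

$0

Your bid $1381 is below the highest competing bid $3792, so you lose.
A losing bidder pays nothing and receives nothing: payoff = $0.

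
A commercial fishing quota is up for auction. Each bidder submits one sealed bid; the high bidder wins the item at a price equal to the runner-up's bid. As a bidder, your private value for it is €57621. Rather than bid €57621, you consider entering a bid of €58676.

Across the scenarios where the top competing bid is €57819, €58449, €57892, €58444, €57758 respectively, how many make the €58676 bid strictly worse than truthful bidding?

The deviation hurts exactly when the highest competing bid lies strictly between €57621 and €58676 — overbidding then wins at a price above your value.
€57819: inside the interval → strictly worse (loss €198).
€58449: inside the interval → strictly worse (loss €828).
€57892: inside the interval → strictly worse (loss €271).
€58444: inside the interval → strictly worse (loss €823).
€57758: inside the interval → strictly worse (loss €137).
Count: 5.

5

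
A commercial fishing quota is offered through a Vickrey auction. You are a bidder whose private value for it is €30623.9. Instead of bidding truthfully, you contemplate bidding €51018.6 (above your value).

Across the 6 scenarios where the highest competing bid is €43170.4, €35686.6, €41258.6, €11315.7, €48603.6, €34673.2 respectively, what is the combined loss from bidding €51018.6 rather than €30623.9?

The deviation costs you only when the competing bid falls strictly between €30623.9 and €51018.6; elsewhere both bids give the same outcome.
€43170.4: truthful payoff €0, deviation payoff −€12546.5 → loss €12546.5.
€35686.6: truthful payoff €0, deviation payoff −€5062.7 → loss €5062.7.
€41258.6: truthful payoff €0, deviation payoff −€10634.7 → loss €10634.7.
€11315.7: outcomes coincide → loss €0.
€48603.6: truthful payoff €0, deviation payoff −€17979.7 → loss €17979.7.
€34673.2: truthful payoff €0, deviation payoff −€4049.3 → loss €4049.3.
Total loss = €12546.5 + €5062.7 + €10634.7 + €17979.7 + €4049.3 = €50272.9.
Truthful bidding weakly dominates here: raising your bid can only win items priced above your value, and lowering it can only forfeit items priced below.

€50272.9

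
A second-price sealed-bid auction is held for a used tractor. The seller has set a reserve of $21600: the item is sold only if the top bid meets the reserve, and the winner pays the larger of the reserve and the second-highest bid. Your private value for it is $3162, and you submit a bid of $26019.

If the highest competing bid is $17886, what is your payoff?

Your bid $26019 is the highest and exceeds the reserve.
Price = max(second-highest bid, reserve) = max($17886, $21600) = $21600.
Payoff = $3162 − $21600 = −$18438.

−$18438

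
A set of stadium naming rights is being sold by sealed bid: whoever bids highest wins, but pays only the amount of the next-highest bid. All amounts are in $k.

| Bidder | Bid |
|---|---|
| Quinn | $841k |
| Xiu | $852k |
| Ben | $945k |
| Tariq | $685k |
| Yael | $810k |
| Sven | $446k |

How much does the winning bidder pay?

Highest bid: Ben at $945k, so Ben wins.
Second-highest bid: Xiu at $852k — that is the price the winner pays.

$852k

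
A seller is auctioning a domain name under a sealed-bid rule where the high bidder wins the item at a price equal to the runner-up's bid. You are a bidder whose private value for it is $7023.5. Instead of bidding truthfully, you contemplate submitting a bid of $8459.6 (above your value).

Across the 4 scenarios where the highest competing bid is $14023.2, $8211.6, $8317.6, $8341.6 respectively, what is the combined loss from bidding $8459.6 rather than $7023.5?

$3800.3

The deviation costs you only when the competing bid falls strictly between $7023.5 and $8459.6; elsewhere both bids give the same outcome.
$14023.2: outcomes coincide → loss $0.
$8211.6: truthful payoff $0, deviation payoff −$1188.1 → loss $1188.1.
$8317.6: truthful payoff $0, deviation payoff −$1294.1 → loss $1294.1.
$8341.6: truthful payoff $0, deviation payoff −$1318.1 → loss $1318.1.
Total loss = $1188.1 + $1294.1 + $1318.1 = $3800.3.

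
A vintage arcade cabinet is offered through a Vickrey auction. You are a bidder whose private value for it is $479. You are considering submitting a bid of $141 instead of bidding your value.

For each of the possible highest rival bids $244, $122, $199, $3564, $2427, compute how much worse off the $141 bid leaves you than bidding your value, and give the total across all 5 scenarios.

$515

The deviation costs you only when the competing bid falls strictly between $141 and $479; elsewhere both bids give the same outcome.
$244: truthful payoff $235, deviation payoff $0 → loss $235.
$122: outcomes coincide → loss $0.
$199: truthful payoff $280, deviation payoff $0 → loss $280.
$3564: outcomes coincide → loss $0.
$2427: outcomes coincide → loss $0.
Total loss = $235 + $280 = $515.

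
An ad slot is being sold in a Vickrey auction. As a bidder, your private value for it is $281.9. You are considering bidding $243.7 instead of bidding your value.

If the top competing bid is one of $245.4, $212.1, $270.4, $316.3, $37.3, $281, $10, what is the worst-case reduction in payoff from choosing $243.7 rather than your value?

$245.4: truthful gives $36.5, deviation gives $0 → loss $36.5.
$212.1: same outcome either way → loss $0.
$270.4: truthful gives $11.5, deviation gives $0 → loss $11.5.
$316.3: same outcome either way → loss $0.
$37.3: same outcome either way → loss $0.
$281: truthful gives $0.9, deviation gives $0 → loss $0.9.
$10: same outcome either way → loss $0.
Maximum loss: $36.5.

$36.5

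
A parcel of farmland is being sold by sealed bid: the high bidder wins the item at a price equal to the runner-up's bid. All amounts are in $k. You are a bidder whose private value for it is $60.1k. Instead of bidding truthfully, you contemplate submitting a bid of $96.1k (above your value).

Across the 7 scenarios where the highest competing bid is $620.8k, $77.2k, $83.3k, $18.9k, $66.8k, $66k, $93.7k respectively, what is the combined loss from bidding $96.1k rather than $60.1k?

$86.5k

The deviation costs you only when the competing bid falls strictly between $60.1k and $96.1k; elsewhere both bids give the same outcome.
$620.8k: outcomes coincide → loss $0k.
$77.2k: truthful payoff $0k, deviation payoff −$17.1k → loss $17.1k.
$83.3k: truthful payoff $0k, deviation payoff −$23.2k → loss $23.2k.
$18.9k: outcomes coincide → loss $0k.
$66.8k: truthful payoff $0k, deviation payoff −$6.7k → loss $6.7k.
$66k: truthful payoff $0k, deviation payoff −$5.9k → loss $5.9k.
$93.7k: truthful payoff $0k, deviation payoff −$33.6k → loss $33.6k.
Total loss = $17.1k + $23.2k + $6.7k + $5.9k + $33.6k = $86.5k.
In a second-price auction your bid sets only whether you win, not what you pay, so bidding your true value is weakly dominant.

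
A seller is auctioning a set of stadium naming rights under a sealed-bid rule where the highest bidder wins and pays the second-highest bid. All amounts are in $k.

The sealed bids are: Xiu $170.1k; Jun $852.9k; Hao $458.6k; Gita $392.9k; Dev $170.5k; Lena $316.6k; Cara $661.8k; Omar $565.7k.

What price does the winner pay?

Highest bid: Jun at $852.9k, so Jun wins.
Second-highest bid: Cara at $661.8k — that is the price the winner pays.

$661.8k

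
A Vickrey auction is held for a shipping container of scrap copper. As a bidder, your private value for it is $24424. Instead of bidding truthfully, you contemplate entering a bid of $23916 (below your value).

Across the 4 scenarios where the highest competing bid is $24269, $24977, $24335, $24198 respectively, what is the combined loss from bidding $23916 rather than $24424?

$470

The deviation costs you only when the competing bid falls strictly between $23916 and $24424; elsewhere both bids give the same outcome.
$24269: truthful payoff $155, deviation payoff $0 → loss $155.
$24977: outcomes coincide → loss $0.
$24335: truthful payoff $89, deviation payoff $0 → loss $89.
$24198: truthful payoff $226, deviation payoff $0 → loss $226.
Total loss = $155 + $89 + $226 = $470.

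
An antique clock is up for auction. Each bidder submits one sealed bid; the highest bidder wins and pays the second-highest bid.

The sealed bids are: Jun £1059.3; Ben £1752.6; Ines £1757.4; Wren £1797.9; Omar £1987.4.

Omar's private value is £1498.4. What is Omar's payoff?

Highest bid: Omar at £1987.4, so Omar wins.
Second-highest bid: Wren at £1797.9 — that is the price the winner pays.
Omar's payoff = value − price = £1498.4 − £1797.9 = −£299.5.

−£299.5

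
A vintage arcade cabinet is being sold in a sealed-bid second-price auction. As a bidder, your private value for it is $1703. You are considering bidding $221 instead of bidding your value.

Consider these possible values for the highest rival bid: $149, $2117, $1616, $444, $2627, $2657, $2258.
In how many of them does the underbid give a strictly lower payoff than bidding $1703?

The deviation hurts exactly when the highest competing bid lies strictly between $221 and $1703 — underbidding then forfeits a profitable win.
$149: below both → same outcome either way.
$2117: above both → same outcome either way.
$1616: inside the interval → strictly worse (loss $87).
$444: inside the interval → strictly worse (loss $1259).
$2627: above both → same outcome either way.
$2657: above both → same outcome either way.
$2258: above both → same outcome either way.
Count: 2.

2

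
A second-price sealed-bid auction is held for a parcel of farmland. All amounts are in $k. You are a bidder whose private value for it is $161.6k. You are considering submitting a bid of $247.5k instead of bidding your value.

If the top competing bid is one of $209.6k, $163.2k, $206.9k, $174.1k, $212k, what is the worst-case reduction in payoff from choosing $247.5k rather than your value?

$209.6k: truthful gives $0k, deviation gives −$48k → loss $48k.
$163.2k: truthful gives $0k, deviation gives −$1.6k → loss $1.6k.
$206.9k: truthful gives $0k, deviation gives −$45.3k → loss $45.3k.
$174.1k: truthful gives $0k, deviation gives −$12.5k → loss $12.5k.
$212k: truthful gives $0k, deviation gives −$50.4k → loss $50.4k.
Maximum loss: $50.4k.

$50.4k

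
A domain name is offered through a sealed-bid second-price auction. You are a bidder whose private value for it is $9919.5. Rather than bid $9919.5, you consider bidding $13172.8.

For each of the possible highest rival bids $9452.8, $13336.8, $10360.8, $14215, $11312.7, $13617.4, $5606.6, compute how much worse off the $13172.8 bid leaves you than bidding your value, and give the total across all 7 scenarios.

$1834.5

The deviation costs you only when the competing bid falls strictly between $9919.5 and $13172.8; elsewhere both bids give the same outcome.
$9452.8: outcomes coincide → loss $0.
$13336.8: outcomes coincide → loss $0.
$10360.8: truthful payoff $0, deviation payoff −$441.3 → loss $441.3.
$14215: outcomes coincide → loss $0.
$11312.7: truthful payoff $0, deviation payoff −$1393.2 → loss $1393.2.
$13617.4: outcomes coincide → loss $0.
$5606.6: outcomes coincide → loss $0.
Total loss = $441.3 + $1393.2 = $1834.5.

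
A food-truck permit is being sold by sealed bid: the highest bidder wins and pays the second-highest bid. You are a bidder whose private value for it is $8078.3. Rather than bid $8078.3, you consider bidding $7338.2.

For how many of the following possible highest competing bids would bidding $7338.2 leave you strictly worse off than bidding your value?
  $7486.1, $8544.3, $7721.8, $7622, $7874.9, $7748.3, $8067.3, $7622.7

7

The deviation hurts exactly when the highest competing bid lies strictly between $7338.2 and $8078.3 — underbidding then forfeits a profitable win.
$7486.1: inside the interval → strictly worse (loss $592.2).
$8544.3: above both → same outcome either way.
$7721.8: inside the interval → strictly worse (loss $356.5).
$7622: inside the interval → strictly worse (loss $456.3).
$7874.9: inside the interval → strictly worse (loss $203.4).
$7748.3: inside the interval → strictly worse (loss $330).
$8067.3: inside the interval → strictly worse (loss $11).
$7622.7: inside the interval → strictly worse (loss $455.6).
Count: 7.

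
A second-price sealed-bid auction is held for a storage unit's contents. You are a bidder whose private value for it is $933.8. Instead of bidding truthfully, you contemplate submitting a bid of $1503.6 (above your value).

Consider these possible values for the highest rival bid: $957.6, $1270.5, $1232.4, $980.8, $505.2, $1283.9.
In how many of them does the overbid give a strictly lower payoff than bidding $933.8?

The deviation hurts exactly when the highest competing bid lies strictly between $933.8 and $1503.6 — overbidding then wins at a price above your value.
$957.6: inside the interval → strictly worse (loss $23.8).
$1270.5: inside the interval → strictly worse (loss $336.7).
$1232.4: inside the interval → strictly worse (loss $298.6).
$980.8: inside the interval → strictly worse (loss $47).
$505.2: below both → same outcome either way.
$1283.9: inside the interval → strictly worse (loss $350.1).
Count: 5.

5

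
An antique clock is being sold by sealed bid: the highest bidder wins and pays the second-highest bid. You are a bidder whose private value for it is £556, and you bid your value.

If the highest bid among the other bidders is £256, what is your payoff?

Your bid £556 exceeds the highest competing bid £256, so you win.
In a second-price auction the winner pays the second-highest bid, £256.
Payoff = value − price = £556 − £256 = £300.

£300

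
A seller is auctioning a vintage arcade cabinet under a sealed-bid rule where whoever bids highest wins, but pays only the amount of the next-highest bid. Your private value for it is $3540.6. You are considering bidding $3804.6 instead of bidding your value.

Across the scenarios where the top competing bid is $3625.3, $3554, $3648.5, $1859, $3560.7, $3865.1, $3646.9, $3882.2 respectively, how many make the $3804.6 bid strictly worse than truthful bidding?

The deviation hurts exactly when the highest competing bid lies strictly between $3540.6 and $3804.6 — overbidding then wins at a price above your value.
$3625.3: inside the interval → strictly worse (loss $84.7).
$3554: inside the interval → strictly worse (loss $13.4).
$3648.5: inside the interval → strictly worse (loss $107.9).
$1859: below both → same outcome either way.
$3560.7: inside the interval → strictly worse (loss $20.1).
$3865.1: above both → same outcome either way.
$3646.9: inside the interval → strictly worse (loss $106.3).
$3882.2: above both → same outcome either way.
Count: 5.

5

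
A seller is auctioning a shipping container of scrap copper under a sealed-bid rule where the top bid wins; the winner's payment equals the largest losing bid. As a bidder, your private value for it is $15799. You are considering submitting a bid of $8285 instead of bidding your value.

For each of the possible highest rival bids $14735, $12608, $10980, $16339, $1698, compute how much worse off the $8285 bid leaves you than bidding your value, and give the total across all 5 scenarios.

The deviation costs you only when the competing bid falls strictly between $8285 and $15799; elsewhere both bids give the same outcome.
$14735: truthful payoff $1064, deviation payoff $0 → loss $1064.
$12608: truthful payoff $3191, deviation payoff $0 → loss $3191.
$10980: truthful payoff $4819, deviation payoff $0 → loss $4819.
$16339: outcomes coincide → loss $0.
$1698: outcomes coincide → loss $0.
Total loss = $1064 + $3191 + $4819 = $9074.

$9074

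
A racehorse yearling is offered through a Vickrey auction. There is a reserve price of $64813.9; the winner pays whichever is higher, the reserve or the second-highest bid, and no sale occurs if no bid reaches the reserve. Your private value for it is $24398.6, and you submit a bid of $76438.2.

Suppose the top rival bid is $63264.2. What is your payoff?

−$40415.3

Your bid $76438.2 is the highest and exceeds the reserve.
Price = max(second-highest bid, reserve) = max($63264.2, $64813.9) = $64813.9.
Payoff = $24398.6 − $64813.9 = −$40415.3.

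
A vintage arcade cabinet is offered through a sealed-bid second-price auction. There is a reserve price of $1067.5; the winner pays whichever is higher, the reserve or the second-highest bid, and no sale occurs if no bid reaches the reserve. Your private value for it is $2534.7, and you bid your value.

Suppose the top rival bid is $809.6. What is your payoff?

Your bid $2534.7 is the highest and exceeds the reserve.
Price = max(second-highest bid, reserve) = max($809.6, $1067.5) = $1067.5.
Payoff = $2534.7 − $1067.5 = $1467.2.

$1467.2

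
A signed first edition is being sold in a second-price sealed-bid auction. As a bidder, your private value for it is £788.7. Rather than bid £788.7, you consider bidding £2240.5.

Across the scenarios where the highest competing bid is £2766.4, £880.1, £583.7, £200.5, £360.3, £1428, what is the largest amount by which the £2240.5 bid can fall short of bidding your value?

£2766.4: same outcome either way → loss £0.
£880.1: truthful gives £0, deviation gives −£91.4 → loss £91.4.
£583.7: same outcome either way → loss £0.
£200.5: same outcome either way → loss £0.
£360.3: same outcome either way → loss £0.
£1428: truthful gives £0, deviation gives −£639.3 → loss £639.3.
Maximum loss: £639.3.

£639.3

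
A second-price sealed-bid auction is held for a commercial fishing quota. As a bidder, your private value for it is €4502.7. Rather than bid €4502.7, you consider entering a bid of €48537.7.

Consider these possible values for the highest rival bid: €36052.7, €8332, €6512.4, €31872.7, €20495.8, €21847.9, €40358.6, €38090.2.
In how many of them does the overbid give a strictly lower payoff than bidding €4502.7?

8

The deviation hurts exactly when the highest competing bid lies strictly between €4502.7 and €48537.7 — overbidding then wins at a price above your value.
€36052.7: inside the interval → strictly worse (loss €31550).
€8332: inside the interval → strictly worse (loss €3829.3).
€6512.4: inside the interval → strictly worse (loss €2009.7).
€31872.7: inside the interval → strictly worse (loss €27370).
€20495.8: inside the interval → strictly worse (loss €15993.1).
€21847.9: inside the interval → strictly worse (loss €17345.2).
€40358.6: inside the interval → strictly worse (loss €35855.9).
€38090.2: inside the interval → strictly worse (loss €33587.5).
Count: 8.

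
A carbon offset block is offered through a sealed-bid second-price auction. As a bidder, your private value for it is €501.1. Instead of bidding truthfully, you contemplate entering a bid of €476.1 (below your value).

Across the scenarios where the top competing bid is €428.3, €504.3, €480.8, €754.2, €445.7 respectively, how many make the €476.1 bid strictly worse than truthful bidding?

1

The deviation hurts exactly when the highest competing bid lies strictly between €476.1 and €501.1 — underbidding then forfeits a profitable win.
€428.3: below both → same outcome either way.
€504.3: above both → same outcome either way.
€480.8: inside the interval → strictly worse (loss €20.3).
€754.2: above both → same outcome either way.
€445.7: below both → same outcome either way.
Count: 1.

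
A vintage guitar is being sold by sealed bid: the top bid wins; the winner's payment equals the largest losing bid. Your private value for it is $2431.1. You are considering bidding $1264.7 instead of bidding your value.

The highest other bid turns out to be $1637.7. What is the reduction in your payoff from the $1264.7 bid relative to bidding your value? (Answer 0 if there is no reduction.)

Bidding your value $2431.1: you win (since $2431.1 > $1637.7) and pay $1637.7. Payoff $793.4.
Bidding $1264.7: you lose. Payoff $0.
The competing bid $1637.7 lies between your shaded bid and your value, so underbidding forfeits an item you could have won at a profitable price.
Loss from deviating = $793.4 − ($0) = $793.4.

$793.4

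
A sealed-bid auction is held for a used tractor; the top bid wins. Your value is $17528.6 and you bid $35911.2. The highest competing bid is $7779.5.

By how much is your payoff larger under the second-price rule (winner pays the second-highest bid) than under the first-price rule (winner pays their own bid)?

You have the highest bid, so you win under either rule.
Second-price: pay $7779.5 → payoff $9749.1.
First-price: pay your own bid $35911.2 → payoff −$18382.6.
Difference = $9749.1 − (−$18382.6) = $28131.7.

$28131.7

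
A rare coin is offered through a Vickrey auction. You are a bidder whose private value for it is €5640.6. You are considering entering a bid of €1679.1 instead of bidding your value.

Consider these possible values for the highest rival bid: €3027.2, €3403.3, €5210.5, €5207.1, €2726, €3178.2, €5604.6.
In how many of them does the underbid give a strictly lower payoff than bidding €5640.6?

The deviation hurts exactly when the highest competing bid lies strictly between €1679.1 and €5640.6 — underbidding then forfeits a profitable win.
€3027.2: inside the interval → strictly worse (loss €2613.4).
€3403.3: inside the interval → strictly worse (loss €2237.3).
€5210.5: inside the interval → strictly worse (loss €430.1).
€5207.1: inside the interval → strictly worse (loss €433.5).
€2726: inside the interval → strictly worse (loss €2914.6).
€3178.2: inside the interval → strictly worse (loss €2462.4).
€5604.6: inside the interval → strictly worse (loss €36).
Count: 7.

7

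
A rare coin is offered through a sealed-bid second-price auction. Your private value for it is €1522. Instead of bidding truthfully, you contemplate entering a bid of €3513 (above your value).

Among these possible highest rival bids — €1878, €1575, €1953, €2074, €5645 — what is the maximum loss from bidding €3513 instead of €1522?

€552

€1878: truthful gives €0, deviation gives −€356 → loss €356.
€1575: truthful gives €0, deviation gives −€53 → loss €53.
€1953: truthful gives €0, deviation gives −€431 → loss €431.
€2074: truthful gives €0, deviation gives −€552 → loss €552.
€5645: same outcome either way → loss €0.
Maximum loss: €552.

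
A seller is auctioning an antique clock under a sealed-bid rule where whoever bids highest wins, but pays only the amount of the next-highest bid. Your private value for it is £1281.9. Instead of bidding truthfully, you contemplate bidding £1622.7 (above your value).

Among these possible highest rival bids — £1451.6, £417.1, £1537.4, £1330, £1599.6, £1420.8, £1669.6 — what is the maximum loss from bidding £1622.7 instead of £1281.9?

£317.7

£1451.6: truthful gives £0, deviation gives −£169.7 → loss £169.7.
£417.1: same outcome either way → loss £0.
£1537.4: truthful gives £0, deviation gives −£255.5 → loss £255.5.
£1330: truthful gives £0, deviation gives −£48.1 → loss £48.1.
£1599.6: truthful gives £0, deviation gives −£317.7 → loss £317.7.
£1420.8: truthful gives £0, deviation gives −£138.9 → loss £138.9.
£1669.6: same outcome either way → loss £0.
Maximum loss: £317.7.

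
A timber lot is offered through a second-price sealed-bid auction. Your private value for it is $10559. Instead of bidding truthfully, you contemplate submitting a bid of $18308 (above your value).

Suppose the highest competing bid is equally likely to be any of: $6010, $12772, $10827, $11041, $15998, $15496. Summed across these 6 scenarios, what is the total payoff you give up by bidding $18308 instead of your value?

The deviation costs you only when the competing bid falls strictly between $10559 and $18308; elsewhere both bids give the same outcome.
$6010: outcomes coincide → loss $0.
$12772: truthful payoff $0, deviation payoff −$2213 → loss $2213.
$10827: truthful payoff $0, deviation payoff −$268 → loss $268.
$11041: truthful payoff $0, deviation payoff −$482 → loss $482.
$15998: truthful payoff $0, deviation payoff −$5439 → loss $5439.
$15496: truthful payoff $0, deviation payoff −$4937 → loss $4937.
Total loss = $2213 + $268 + $482 + $5439 + $4937 = $13339.
In a second-price auction your bid sets only whether you win, not what you pay, so bidding your true value is weakly dominant.

$13339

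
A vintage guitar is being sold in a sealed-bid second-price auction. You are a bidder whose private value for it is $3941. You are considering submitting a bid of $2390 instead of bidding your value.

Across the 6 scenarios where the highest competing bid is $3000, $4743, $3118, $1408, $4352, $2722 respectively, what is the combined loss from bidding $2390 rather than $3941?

$2983

The deviation costs you only when the competing bid falls strictly between $2390 and $3941; elsewhere both bids give the same outcome.
$3000: truthful payoff $941, deviation payoff $0 → loss $941.
$4743: outcomes coincide → loss $0.
$3118: truthful payoff $823, deviation payoff $0 → loss $823.
$1408: outcomes coincide → loss $0.
$4352: outcomes coincide → loss $0.
$2722: truthful payoff $1219, deviation payoff $0 → loss $1219.
Total loss = $941 + $823 + $1219 = $2983.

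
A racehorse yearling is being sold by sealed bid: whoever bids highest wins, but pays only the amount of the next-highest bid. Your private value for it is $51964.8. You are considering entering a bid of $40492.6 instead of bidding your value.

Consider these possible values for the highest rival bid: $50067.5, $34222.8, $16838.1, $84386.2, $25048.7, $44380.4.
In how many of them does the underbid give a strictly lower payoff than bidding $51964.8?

2

The deviation hurts exactly when the highest competing bid lies strictly between $40492.6 and $51964.8 — underbidding then forfeits a profitable win.
$50067.5: inside the interval → strictly worse (loss $1897.3).
$34222.8: below both → same outcome either way.
$16838.1: below both → same outcome either way.
$84386.2: above both → same outcome either way.
$25048.7: below both → same outcome either way.
$44380.4: inside the interval → strictly worse (loss $7584.4).
Count: 2.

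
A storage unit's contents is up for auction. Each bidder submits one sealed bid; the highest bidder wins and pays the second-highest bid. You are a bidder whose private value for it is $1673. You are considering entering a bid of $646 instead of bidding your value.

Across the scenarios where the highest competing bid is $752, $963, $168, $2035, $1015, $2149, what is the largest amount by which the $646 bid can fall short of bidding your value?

$752: truthful gives $921, deviation gives $0 → loss $921.
$963: truthful gives $710, deviation gives $0 → loss $710.
$168: same outcome either way → loss $0.
$2035: same outcome either way → loss $0.
$1015: truthful gives $658, deviation gives $0 → loss $658.
$2149: same outcome either way → loss $0.
Maximum loss: $921.

$921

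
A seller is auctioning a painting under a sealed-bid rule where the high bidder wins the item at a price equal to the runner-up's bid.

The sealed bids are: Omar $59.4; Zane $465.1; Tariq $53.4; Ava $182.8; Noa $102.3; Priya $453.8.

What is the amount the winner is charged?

$453.8

Highest bid: Zane at $465.1, so Zane wins.
Second-highest bid: Priya at $453.8 — that is the price the winner pays.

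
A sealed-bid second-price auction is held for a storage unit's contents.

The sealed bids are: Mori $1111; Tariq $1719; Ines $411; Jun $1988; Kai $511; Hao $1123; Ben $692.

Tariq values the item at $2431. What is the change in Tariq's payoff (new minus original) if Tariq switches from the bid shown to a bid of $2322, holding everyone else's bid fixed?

$443

The highest bid among the other bidders is $1988; Tariq's bid doesn't change that.
Original bid $1719: Tariq is not highest (top rival bid is $1988); payoff $0.
Alternative bid $2322: Tariq is highest, pays the top rival bid $1988; payoff $2431 − $1988 = $443.
Change in payoff = $443 − ($0) = $443.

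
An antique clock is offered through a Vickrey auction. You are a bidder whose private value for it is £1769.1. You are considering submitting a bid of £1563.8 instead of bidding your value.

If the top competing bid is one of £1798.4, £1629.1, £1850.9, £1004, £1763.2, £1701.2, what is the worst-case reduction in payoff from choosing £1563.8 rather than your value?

£1798.4: same outcome either way → loss £0.
£1629.1: truthful gives £140, deviation gives £0 → loss £140.
£1850.9: same outcome either way → loss £0.
£1004: same outcome either way → loss £0.
£1763.2: truthful gives £5.9, deviation gives £0 → loss £5.9.
£1701.2: truthful gives £67.9, deviation gives £0 → loss £67.9.
Maximum loss: £140.

£140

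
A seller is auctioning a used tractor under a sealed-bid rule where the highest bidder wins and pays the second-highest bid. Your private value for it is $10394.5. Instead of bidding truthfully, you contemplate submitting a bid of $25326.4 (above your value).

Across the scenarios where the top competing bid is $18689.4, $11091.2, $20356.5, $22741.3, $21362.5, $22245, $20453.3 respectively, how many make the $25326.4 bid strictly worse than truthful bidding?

The deviation hurts exactly when the highest competing bid lies strictly between $10394.5 and $25326.4 — overbidding then wins at a price above your value.
$18689.4: inside the interval → strictly worse (loss $8294.9).
$11091.2: inside the interval → strictly worse (loss $696.7).
$20356.5: inside the interval → strictly worse (loss $9962).
$22741.3: inside the interval → strictly worse (loss $12346.8).
$21362.5: inside the interval → strictly worse (loss $10968).
$22245: inside the interval → strictly worse (loss $11850.5).
$20453.3: inside the interval → strictly worse (loss $10058.8).
Count: 7.

7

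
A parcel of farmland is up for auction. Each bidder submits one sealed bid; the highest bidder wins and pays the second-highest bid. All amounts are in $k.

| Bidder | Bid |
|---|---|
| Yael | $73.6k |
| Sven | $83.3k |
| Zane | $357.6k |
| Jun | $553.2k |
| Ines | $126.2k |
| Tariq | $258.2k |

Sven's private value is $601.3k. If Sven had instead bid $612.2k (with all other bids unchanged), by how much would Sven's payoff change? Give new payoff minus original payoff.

$48.1k

The highest bid among the other bidders is $553.2k; Sven's bid doesn't change that.
Original bid $83.3k: Sven is not highest (top rival bid is $553.2k); payoff $0k.
Alternative bid $612.2k: Sven is highest, pays the top rival bid $553.2k; payoff $601.3k − $553.2k = $48.1k.
Change in payoff = $48.1k − ($0k) = $48.1k.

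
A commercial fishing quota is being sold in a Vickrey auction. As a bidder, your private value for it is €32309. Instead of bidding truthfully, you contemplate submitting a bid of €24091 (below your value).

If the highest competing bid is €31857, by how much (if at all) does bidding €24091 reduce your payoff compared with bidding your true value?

€452

Bidding your value €32309: you win (since €32309 > €31857) and pay €31857. Payoff €452.
Bidding €24091: you lose. Payoff €0.
The competing bid €31857 lies between your shaded bid and your value, so underbidding forfeits an item you could have won at a profitable price.
Loss from deviating = €452 − (€0) = €452.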